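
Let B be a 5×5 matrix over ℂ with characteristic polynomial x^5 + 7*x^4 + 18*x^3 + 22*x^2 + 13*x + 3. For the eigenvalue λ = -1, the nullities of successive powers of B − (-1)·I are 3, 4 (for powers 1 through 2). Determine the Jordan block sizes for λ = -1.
Block sizes for λ = -1: [2, 1, 1]

From the dimensions of kernels of powers, the number of Jordan blocks of size at least j is d_j − d_{j−1} where d_j = dim ker(N^j) (with d_0 = 0). Computing the differences gives [3, 1].
The number of blocks of size exactly k is (#blocks of size ≥ k) − (#blocks of size ≥ k + 1), so the partition is: 2 block(s) of size 1, 1 block(s) of size 2.
In nonincreasing order the block sizes are [2, 1, 1].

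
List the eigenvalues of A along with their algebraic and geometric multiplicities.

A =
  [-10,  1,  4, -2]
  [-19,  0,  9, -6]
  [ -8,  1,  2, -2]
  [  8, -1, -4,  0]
λ = -2: alg = 4, geom = 2

Step 1 — factor the characteristic polynomial to read off the algebraic multiplicities:
  χ_A(x) = (x + 2)^4

Step 2 — compute geometric multiplicities via the rank-nullity identity g(λ) = n − rank(A − λI):
  rank(A − (-2)·I) = 2, so dim ker(A − (-2)·I) = n − 2 = 2

Summary:
  λ = -2: algebraic multiplicity = 4, geometric multiplicity = 2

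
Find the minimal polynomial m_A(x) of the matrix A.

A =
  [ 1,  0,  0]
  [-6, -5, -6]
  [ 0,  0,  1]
x^2 + 4*x - 5

The characteristic polynomial is χ_A(x) = (x - 1)^2*(x + 5), so the eigenvalues are known. The minimal polynomial is
  m_A(x) = Π_λ (x − λ)^{k_λ}
where k_λ is the size of the *largest* Jordan block for λ (equivalently, the smallest k with (A − λI)^k v = 0 for every generalised eigenvector v of λ).

  λ = -5: largest Jordan block has size 1, contributing (x + 5)
  λ = 1: largest Jordan block has size 1, contributing (x − 1)

So m_A(x) = (x - 1)*(x + 5) = x^2 + 4*x - 5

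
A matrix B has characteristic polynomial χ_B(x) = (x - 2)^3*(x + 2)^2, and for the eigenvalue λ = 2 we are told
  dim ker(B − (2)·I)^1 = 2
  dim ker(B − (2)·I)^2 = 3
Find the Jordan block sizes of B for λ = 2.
Block sizes for λ = 2: [2, 1]

From the dimensions of kernels of powers, the number of Jordan blocks of size at least j is d_j − d_{j−1} where d_j = dim ker(N^j) (with d_0 = 0). Computing the differences gives [2, 1].
The number of blocks of size exactly k is (#blocks of size ≥ k) − (#blocks of size ≥ k + 1), so the partition is: 1 block(s) of size 1, 1 block(s) of size 2.
In nonincreasing order the block sizes are [2, 1].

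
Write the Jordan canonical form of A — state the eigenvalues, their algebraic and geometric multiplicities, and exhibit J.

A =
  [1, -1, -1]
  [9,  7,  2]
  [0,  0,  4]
J_3(4)

The characteristic polynomial is
  det(x·I − A) = x^3 - 12*x^2 + 48*x - 64 = (x - 4)^3

Eigenvalues and multiplicities (the geometric multiplicity of λ is n − rank(A − λI), which equals the number of Jordan blocks for λ):
  λ = 4: algebraic multiplicity = 3, geometric multiplicity = 1

Determining the block sizes for each eigenvalue:
  λ = 4: one block (gm = 1), so the single block has size am = 3 → block sizes [3]

Assembling the blocks gives a Jordan form
J =
  [4, 1, 0]
  [0, 4, 1]
  [0, 0, 4]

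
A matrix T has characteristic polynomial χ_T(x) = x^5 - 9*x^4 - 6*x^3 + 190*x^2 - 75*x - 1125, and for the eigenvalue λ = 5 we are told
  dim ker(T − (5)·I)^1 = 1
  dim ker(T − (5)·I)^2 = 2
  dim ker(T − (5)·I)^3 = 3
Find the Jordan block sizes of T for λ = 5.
Block sizes for λ = 5: [3]

From the dimensions of kernels of powers, the number of Jordan blocks of size at least j is d_j − d_{j−1} where d_j = dim ker(N^j) (with d_0 = 0). Computing the differences gives [1, 1, 1].
The number of blocks of size exactly k is (#blocks of size ≥ k) − (#blocks of size ≥ k + 1), so the partition is: 1 block(s) of size 3.
In nonincreasing order the block sizes are [3].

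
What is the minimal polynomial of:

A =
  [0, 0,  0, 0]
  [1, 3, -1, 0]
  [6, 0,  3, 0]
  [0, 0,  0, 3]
x^3 - 6*x^2 + 9*x

The characteristic polynomial is χ_A(x) = x*(x - 3)^3, so the eigenvalues are known. The minimal polynomial is
  m_A(x) = Π_λ (x − λ)^{k_λ}
where k_λ is the size of the *largest* Jordan block for λ (equivalently, the smallest k with (A − λI)^k v = 0 for every generalised eigenvector v of λ).

  λ = 0: largest Jordan block has size 1, contributing (x − 0)
  λ = 3: largest Jordan block has size 2, contributing (x − 3)^2

So m_A(x) = x*(x - 3)^2 = x^3 - 6*x^2 + 9*x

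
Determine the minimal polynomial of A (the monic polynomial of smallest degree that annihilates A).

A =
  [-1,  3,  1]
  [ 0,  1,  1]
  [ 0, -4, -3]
x^3 + 3*x^2 + 3*x + 1

The characteristic polynomial is χ_A(x) = (x + 1)^3, so the eigenvalues are known. The minimal polynomial is
  m_A(x) = Π_λ (x − λ)^{k_λ}
where k_λ is the size of the *largest* Jordan block for λ (equivalently, the smallest k with (A − λI)^k v = 0 for every generalised eigenvector v of λ).

  λ = -1: largest Jordan block has size 3, contributing (x + 1)^3

So m_A(x) = (x + 1)^3 = x^3 + 3*x^2 + 3*x + 1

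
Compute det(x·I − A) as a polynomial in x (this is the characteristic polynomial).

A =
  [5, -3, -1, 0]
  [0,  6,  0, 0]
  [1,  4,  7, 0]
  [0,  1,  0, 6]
x^4 - 24*x^3 + 216*x^2 - 864*x + 1296

Expanding det(x·I − A) (e.g. by cofactor expansion or by noting that A is similar to its Jordan form J, which has the same characteristic polynomial as A) gives
  χ_A(x) = x^4 - 24*x^3 + 216*x^2 - 864*x + 1296
which factors as (x - 6)^4. The eigenvalues (with algebraic multiplicities) are λ = 6 with multiplicity 4.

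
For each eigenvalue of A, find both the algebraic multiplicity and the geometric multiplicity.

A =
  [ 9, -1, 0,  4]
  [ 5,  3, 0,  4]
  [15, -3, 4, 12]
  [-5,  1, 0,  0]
λ = 4: alg = 4, geom = 3

Step 1 — factor the characteristic polynomial to read off the algebraic multiplicities:
  χ_A(x) = (x - 4)^4

Step 2 — compute geometric multiplicities via the rank-nullity identity g(λ) = n − rank(A − λI):
  rank(A − (4)·I) = 1, so dim ker(A − (4)·I) = n − 1 = 3

Summary:
  λ = 4: algebraic multiplicity = 4, geometric multiplicity = 3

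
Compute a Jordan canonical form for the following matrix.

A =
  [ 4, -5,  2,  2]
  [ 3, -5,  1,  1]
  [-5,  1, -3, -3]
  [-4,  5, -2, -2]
J_3(-2) ⊕ J_1(0)

The characteristic polynomial is
  det(x·I − A) = x^4 + 6*x^3 + 12*x^2 + 8*x = x*(x + 2)^3

Eigenvalues and multiplicities (the geometric multiplicity of λ is n − rank(A − λI), which equals the number of Jordan blocks for λ):
  λ = -2: algebraic multiplicity = 3, geometric multiplicity = 1
  λ = 0: algebraic multiplicity = 1, geometric multiplicity = 1

Determining the block sizes for each eigenvalue:
  λ = -2: one block (gm = 1), so the single block has size am = 3 → block sizes [3]
  λ = 0: one block (gm = 1), so the single block has size am = 1 → block sizes [1]

Assembling the blocks gives a Jordan form
J =
  [-2,  1,  0, 0]
  [ 0, -2,  1, 0]
  [ 0,  0, -2, 0]
  [ 0,  0,  0, 0]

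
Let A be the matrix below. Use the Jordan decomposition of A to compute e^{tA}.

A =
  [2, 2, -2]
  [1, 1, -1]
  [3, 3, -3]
e^{tA} =
  [2*t + 1, 2*t, -2*t]
  [t, t + 1, -t]
  [3*t, 3*t, 1 - 3*t]

Strategy: write A = P · J · P⁻¹ where J is a Jordan canonical form, so e^{tA} = P · e^{tJ} · P⁻¹, and e^{tJ} can be computed block-by-block.

A has Jordan form
J =
  [0, 1, 0]
  [0, 0, 0]
  [0, 0, 0]
(up to reordering of blocks).

Per-block formulas:
  For a 1×1 block at λ = 0: exp(t · [0]) = [e^(0t)].
  For a 2×2 Jordan block J_2(0): exp(t · J_2(0)) = e^(0t)·(I + t·N), where N is the 2×2 nilpotent shift.

After assembling e^{tJ} and conjugating by P, we get:

e^{tA} =
  [2*t + 1, 2*t, -2*t]
  [t, t + 1, -t]
  [3*t, 3*t, 1 - 3*t]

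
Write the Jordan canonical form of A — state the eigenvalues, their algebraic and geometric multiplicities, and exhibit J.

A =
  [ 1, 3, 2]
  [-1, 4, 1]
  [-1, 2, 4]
J_3(3)

The characteristic polynomial is
  det(x·I − A) = x^3 - 9*x^2 + 27*x - 27 = (x - 3)^3

Eigenvalues and multiplicities (the geometric multiplicity of λ is n − rank(A − λI), which equals the number of Jordan blocks for λ):
  λ = 3: algebraic multiplicity = 3, geometric multiplicity = 1

Determining the block sizes for each eigenvalue:
  λ = 3: one block (gm = 1), so the single block has size am = 3 → block sizes [3]

Assembling the blocks gives a Jordan form
J =
  [3, 1, 0]
  [0, 3, 1]
  [0, 0, 3]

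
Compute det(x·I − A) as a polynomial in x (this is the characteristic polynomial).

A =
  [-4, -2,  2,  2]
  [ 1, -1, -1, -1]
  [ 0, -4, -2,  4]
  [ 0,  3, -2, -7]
x^4 + 14*x^3 + 72*x^2 + 160*x + 128

Expanding det(x·I − A) (e.g. by cofactor expansion or by noting that A is similar to its Jordan form J, which has the same characteristic polynomial as A) gives
  χ_A(x) = x^4 + 14*x^3 + 72*x^2 + 160*x + 128
which factors as (x + 2)*(x + 4)^3. The eigenvalues (with algebraic multiplicities) are λ = -4 with multiplicity 3, λ = -2 with multiplicity 1.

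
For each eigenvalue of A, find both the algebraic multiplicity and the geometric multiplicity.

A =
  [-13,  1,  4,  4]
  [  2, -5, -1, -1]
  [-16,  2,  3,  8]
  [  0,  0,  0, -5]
λ = -5: alg = 4, geom = 2

Step 1 — factor the characteristic polynomial to read off the algebraic multiplicities:
  χ_A(x) = (x + 5)^4

Step 2 — compute geometric multiplicities via the rank-nullity identity g(λ) = n − rank(A − λI):
  rank(A − (-5)·I) = 2, so dim ker(A − (-5)·I) = n − 2 = 2

Summary:
  λ = -5: algebraic multiplicity = 4, geometric multiplicity = 2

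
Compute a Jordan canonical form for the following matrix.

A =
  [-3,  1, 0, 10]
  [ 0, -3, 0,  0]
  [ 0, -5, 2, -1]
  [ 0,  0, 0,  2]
J_2(-3) ⊕ J_2(2)

The characteristic polynomial is
  det(x·I − A) = x^4 + 2*x^3 - 11*x^2 - 12*x + 36 = (x - 2)^2*(x + 3)^2

Eigenvalues and multiplicities (the geometric multiplicity of λ is n − rank(A − λI), which equals the number of Jordan blocks for λ):
  λ = -3: algebraic multiplicity = 2, geometric multiplicity = 1
  λ = 2: algebraic multiplicity = 2, geometric multiplicity = 1

Determining the block sizes for each eigenvalue:
  λ = -3: one block (gm = 1), so the single block has size am = 2 → block sizes [2]
  λ = 2: one block (gm = 1), so the single block has size am = 2 → block sizes [2]

Assembling the blocks gives a Jordan form
J =
  [-3,  1, 0, 0]
  [ 0, -3, 0, 0]
  [ 0,  0, 2, 1]
  [ 0,  0, 0, 2]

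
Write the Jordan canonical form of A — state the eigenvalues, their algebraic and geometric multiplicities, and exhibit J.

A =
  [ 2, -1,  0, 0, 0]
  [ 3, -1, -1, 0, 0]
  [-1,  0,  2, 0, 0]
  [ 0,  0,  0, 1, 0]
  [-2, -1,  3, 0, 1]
J_3(1) ⊕ J_1(1) ⊕ J_1(1)

The characteristic polynomial is
  det(x·I − A) = x^5 - 5*x^4 + 10*x^3 - 10*x^2 + 5*x - 1 = (x - 1)^5

Eigenvalues and multiplicities (the geometric multiplicity of λ is n − rank(A − λI), which equals the number of Jordan blocks for λ):
  λ = 1: algebraic multiplicity = 5, geometric multiplicity = 3

Determining the block sizes for each eigenvalue:
  λ = 1: with am = 5 and gm = 3, the partition is not yet determined (e.g. several partitions of 5 into 3 parts exist). Let N = A − (1)·I. Computing rank(N^1) = 2, rank(N^2) = 1, rank(N^3) = 0; the number of blocks of size ≥ j is rank(N^{j−1}) − rank(N^j), giving [3, 1, 1]. So we have 1 block(s) of size 3, 2 block(s) of size 1 → block sizes [3, 1, 1]

Assembling the blocks gives a Jordan form
J =
  [1, 1, 0, 0, 0]
  [0, 1, 1, 0, 0]
  [0, 0, 1, 0, 0]
  [0, 0, 0, 1, 0]
  [0, 0, 0, 0, 1]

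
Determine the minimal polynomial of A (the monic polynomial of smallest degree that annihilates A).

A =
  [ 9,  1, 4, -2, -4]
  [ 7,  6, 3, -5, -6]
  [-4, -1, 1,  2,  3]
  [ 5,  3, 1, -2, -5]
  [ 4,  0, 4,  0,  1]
x^3 - 9*x^2 + 27*x - 27

The characteristic polynomial is χ_A(x) = (x - 3)^5, so the eigenvalues are known. The minimal polynomial is
  m_A(x) = Π_λ (x − λ)^{k_λ}
where k_λ is the size of the *largest* Jordan block for λ (equivalently, the smallest k with (A − λI)^k v = 0 for every generalised eigenvector v of λ).

  λ = 3: largest Jordan block has size 3, contributing (x − 3)^3

So m_A(x) = (x - 3)^3 = x^3 - 9*x^2 + 27*x - 27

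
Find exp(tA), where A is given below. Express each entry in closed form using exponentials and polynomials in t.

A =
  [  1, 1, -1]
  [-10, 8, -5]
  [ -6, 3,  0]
e^{tA} =
  [-2*t*exp(3*t) + exp(3*t), t*exp(3*t), -t*exp(3*t)]
  [-10*t*exp(3*t), 5*t*exp(3*t) + exp(3*t), -5*t*exp(3*t)]
  [-6*t*exp(3*t), 3*t*exp(3*t), -3*t*exp(3*t) + exp(3*t)]

Strategy: write A = P · J · P⁻¹ where J is a Jordan canonical form, so e^{tA} = P · e^{tJ} · P⁻¹, and e^{tJ} can be computed block-by-block.

A has Jordan form
J =
  [3, 1, 0]
  [0, 3, 0]
  [0, 0, 3]
(up to reordering of blocks).

Per-block formulas:
  For a 1×1 block at λ = 3: exp(t · [3]) = [e^(3t)].
  For a 2×2 Jordan block J_2(3): exp(t · J_2(3)) = e^(3t)·(I + t·N), where N is the 2×2 nilpotent shift.

After assembling e^{tJ} and conjugating by P, we get:

e^{tA} =
  [-2*t*exp(3*t) + exp(3*t), t*exp(3*t), -t*exp(3*t)]
  [-10*t*exp(3*t), 5*t*exp(3*t) + exp(3*t), -5*t*exp(3*t)]
  [-6*t*exp(3*t), 3*t*exp(3*t), -3*t*exp(3*t) + exp(3*t)]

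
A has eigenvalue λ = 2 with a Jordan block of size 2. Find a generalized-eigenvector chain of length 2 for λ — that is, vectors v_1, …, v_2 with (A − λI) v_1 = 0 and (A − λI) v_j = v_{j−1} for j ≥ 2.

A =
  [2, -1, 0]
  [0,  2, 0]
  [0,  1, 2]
A Jordan chain for λ = 2 of length 2:
v_1 = (-1, 0, 1)ᵀ
v_2 = (0, 1, 0)ᵀ

Let N = A − (2)·I. We want v_2 with N^2 v_2 = 0 but N^1 v_2 ≠ 0; then v_{j-1} := N · v_j for j = 2, …, 2.

Pick v_2 = (0, 1, 0)ᵀ.
Then v_1 = N · v_2 = (-1, 0, 1)ᵀ.

Sanity check: (A − (2)·I) v_1 = (0, 0, 0)ᵀ = 0. ✓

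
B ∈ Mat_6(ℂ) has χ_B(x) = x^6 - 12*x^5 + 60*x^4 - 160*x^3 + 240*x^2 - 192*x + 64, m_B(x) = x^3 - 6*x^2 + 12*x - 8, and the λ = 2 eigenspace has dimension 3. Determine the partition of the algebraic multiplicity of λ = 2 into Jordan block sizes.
Block sizes for λ = 2: [3, 2, 1]

Step 1 — from the characteristic polynomial, algebraic multiplicity of λ = 2 is 6. From dim ker(B − (2)·I) = 3, there are exactly 3 Jordan blocks for λ = 2.
Step 2 — from the minimal polynomial, the factor (x − 2)^3 tells us the largest block for λ = 2 has size 3.
Step 3 — with total size 6, 3 blocks, and largest block 3, the block sizes (in nonincreasing order) are [3, 2, 1].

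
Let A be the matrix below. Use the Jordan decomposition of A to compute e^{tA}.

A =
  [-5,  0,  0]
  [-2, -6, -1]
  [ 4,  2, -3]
e^{tA} =
  [exp(-5*t), 0, 0]
  [-2*exp(-4*t) + 2*exp(-5*t), -exp(-4*t) + 2*exp(-5*t), -exp(-4*t) + exp(-5*t)]
  [4*exp(-4*t) - 4*exp(-5*t), 2*exp(-4*t) - 2*exp(-5*t), 2*exp(-4*t) - exp(-5*t)]

Strategy: write A = P · J · P⁻¹ where J is a Jordan canonical form, so e^{tA} = P · e^{tJ} · P⁻¹, and e^{tJ} can be computed block-by-block.

A has Jordan form
J =
  [-5,  0,  0]
  [ 0, -5,  0]
  [ 0,  0, -4]
(up to reordering of blocks).

Per-block formulas:
  For a 1×1 block at λ = -5: exp(t · [-5]) = [e^(-5t)].
  For a 1×1 block at λ = -4: exp(t · [-4]) = [e^(-4t)].

After assembling e^{tJ} and conjugating by P, we get:

e^{tA} =
  [exp(-5*t), 0, 0]
  [-2*exp(-4*t) + 2*exp(-5*t), -exp(-4*t) + 2*exp(-5*t), -exp(-4*t) + exp(-5*t)]
  [4*exp(-4*t) - 4*exp(-5*t), 2*exp(-4*t) - 2*exp(-5*t), 2*exp(-4*t) - exp(-5*t)]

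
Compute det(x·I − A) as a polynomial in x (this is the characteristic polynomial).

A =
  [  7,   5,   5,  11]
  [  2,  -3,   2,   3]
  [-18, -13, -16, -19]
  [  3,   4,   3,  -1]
x^4 + 13*x^3 + 45*x^2 - 25*x - 250

Expanding det(x·I − A) (e.g. by cofactor expansion or by noting that A is similar to its Jordan form J, which has the same characteristic polynomial as A) gives
  χ_A(x) = x^4 + 13*x^3 + 45*x^2 - 25*x - 250
which factors as (x - 2)*(x + 5)^3. The eigenvalues (with algebraic multiplicities) are λ = -5 with multiplicity 3, λ = 2 with multiplicity 1.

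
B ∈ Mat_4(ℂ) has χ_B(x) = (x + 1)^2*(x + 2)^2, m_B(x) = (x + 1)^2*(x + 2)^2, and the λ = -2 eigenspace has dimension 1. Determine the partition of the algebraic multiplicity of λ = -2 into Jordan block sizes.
Block sizes for λ = -2: [2]

Step 1 — from the characteristic polynomial, algebraic multiplicity of λ = -2 is 2. From dim ker(B − (-2)·I) = 1, there are exactly 1 Jordan blocks for λ = -2.
Step 2 — from the minimal polynomial, the factor (x + 2)^2 tells us the largest block for λ = -2 has size 2.
Step 3 — with total size 2, 1 blocks, and largest block 2, the block sizes (in nonincreasing order) are [2].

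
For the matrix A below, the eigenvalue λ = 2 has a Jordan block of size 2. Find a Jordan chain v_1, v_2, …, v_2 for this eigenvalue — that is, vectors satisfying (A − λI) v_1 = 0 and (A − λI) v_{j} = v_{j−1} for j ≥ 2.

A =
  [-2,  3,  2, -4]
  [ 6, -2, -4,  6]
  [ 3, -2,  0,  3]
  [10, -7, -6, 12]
A Jordan chain for λ = 2 of length 2:
v_1 = (-4, 6, 3, 10)ᵀ
v_2 = (1, 0, 0, 0)ᵀ

Let N = A − (2)·I. We want v_2 with N^2 v_2 = 0 but N^1 v_2 ≠ 0; then v_{j-1} := N · v_j for j = 2, …, 2.

Pick v_2 = (1, 0, 0, 0)ᵀ.
Then v_1 = N · v_2 = (-4, 6, 3, 10)ᵀ.

Sanity check: (A − (2)·I) v_1 = (0, 0, 0, 0)ᵀ = 0. ✓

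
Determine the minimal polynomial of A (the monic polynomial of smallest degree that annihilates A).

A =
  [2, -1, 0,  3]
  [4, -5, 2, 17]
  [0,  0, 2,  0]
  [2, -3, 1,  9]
x^3 - 6*x^2 + 12*x - 8

The characteristic polynomial is χ_A(x) = (x - 2)^4, so the eigenvalues are known. The minimal polynomial is
  m_A(x) = Π_λ (x − λ)^{k_λ}
where k_λ is the size of the *largest* Jordan block for λ (equivalently, the smallest k with (A − λI)^k v = 0 for every generalised eigenvector v of λ).

  λ = 2: largest Jordan block has size 3, contributing (x − 2)^3

So m_A(x) = (x - 2)^3 = x^3 - 6*x^2 + 12*x - 8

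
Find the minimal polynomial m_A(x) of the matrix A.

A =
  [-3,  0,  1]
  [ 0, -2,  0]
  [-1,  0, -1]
x^2 + 4*x + 4

The characteristic polynomial is χ_A(x) = (x + 2)^3, so the eigenvalues are known. The minimal polynomial is
  m_A(x) = Π_λ (x − λ)^{k_λ}
where k_λ is the size of the *largest* Jordan block for λ (equivalently, the smallest k with (A − λI)^k v = 0 for every generalised eigenvector v of λ).

  λ = -2: largest Jordan block has size 2, contributing (x + 2)^2

So m_A(x) = (x + 2)^2 = x^2 + 4*x + 4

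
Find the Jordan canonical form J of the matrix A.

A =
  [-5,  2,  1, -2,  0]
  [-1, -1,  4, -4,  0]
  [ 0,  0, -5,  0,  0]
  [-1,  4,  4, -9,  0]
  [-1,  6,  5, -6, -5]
J_3(-5) ⊕ J_1(-5) ⊕ J_1(-5)

The characteristic polynomial is
  det(x·I − A) = x^5 + 25*x^4 + 250*x^3 + 1250*x^2 + 3125*x + 3125 = (x + 5)^5

Eigenvalues and multiplicities (the geometric multiplicity of λ is n − rank(A − λI), which equals the number of Jordan blocks for λ):
  λ = -5: algebraic multiplicity = 5, geometric multiplicity = 3

Determining the block sizes for each eigenvalue:
  λ = -5: with am = 5 and gm = 3, the partition is not yet determined (e.g. several partitions of 5 into 3 parts exist). Let N = A − (-5)·I. Computing rank(N^1) = 2, rank(N^2) = 1, rank(N^3) = 0; the number of blocks of size ≥ j is rank(N^{j−1}) − rank(N^j), giving [3, 1, 1]. So we have 1 block(s) of size 3, 2 block(s) of size 1 → block sizes [3, 1, 1]

Assembling the blocks gives a Jordan form
J =
  [-5,  1,  0,  0,  0]
  [ 0, -5,  1,  0,  0]
  [ 0,  0, -5,  0,  0]
  [ 0,  0,  0, -5,  0]
  [ 0,  0,  0,  0, -5]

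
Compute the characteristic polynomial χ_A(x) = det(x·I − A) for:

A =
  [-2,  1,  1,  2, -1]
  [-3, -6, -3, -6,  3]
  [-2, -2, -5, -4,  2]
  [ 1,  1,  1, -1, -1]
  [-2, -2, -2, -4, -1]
x^5 + 15*x^4 + 90*x^3 + 270*x^2 + 405*x + 243

Expanding det(x·I − A) (e.g. by cofactor expansion or by noting that A is similar to its Jordan form J, which has the same characteristic polynomial as A) gives
  χ_A(x) = x^5 + 15*x^4 + 90*x^3 + 270*x^2 + 405*x + 243
which factors as (x + 3)^5. The eigenvalues (with algebraic multiplicities) are λ = -3 with multiplicity 5.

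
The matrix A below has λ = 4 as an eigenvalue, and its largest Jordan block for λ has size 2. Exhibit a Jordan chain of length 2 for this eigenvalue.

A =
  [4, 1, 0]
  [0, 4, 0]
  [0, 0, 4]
A Jordan chain for λ = 4 of length 2:
v_1 = (1, 0, 0)ᵀ
v_2 = (0, 1, 0)ᵀ

Let N = A − (4)·I. We want v_2 with N^2 v_2 = 0 but N^1 v_2 ≠ 0; then v_{j-1} := N · v_j for j = 2, …, 2.

Pick v_2 = (0, 1, 0)ᵀ.
Then v_1 = N · v_2 = (1, 0, 0)ᵀ.

Sanity check: (A − (4)·I) v_1 = (0, 0, 0)ᵀ = 0. ✓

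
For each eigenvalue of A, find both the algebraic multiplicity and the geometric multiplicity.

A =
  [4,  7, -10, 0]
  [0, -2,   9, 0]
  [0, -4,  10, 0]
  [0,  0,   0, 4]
λ = 4: alg = 4, geom = 2

Step 1 — factor the characteristic polynomial to read off the algebraic multiplicities:
  χ_A(x) = (x - 4)^4

Step 2 — compute geometric multiplicities via the rank-nullity identity g(λ) = n − rank(A − λI):
  rank(A − (4)·I) = 2, so dim ker(A − (4)·I) = n − 2 = 2

Summary:
  λ = 4: algebraic multiplicity = 4, geometric multiplicity = 2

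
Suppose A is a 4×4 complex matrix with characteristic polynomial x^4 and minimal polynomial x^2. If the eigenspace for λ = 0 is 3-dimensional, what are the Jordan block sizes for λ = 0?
Block sizes for λ = 0: [2, 1, 1]

Step 1 — from the characteristic polynomial, algebraic multiplicity of λ = 0 is 4. From dim ker(A − (0)·I) = 3, there are exactly 3 Jordan blocks for λ = 0.
Step 2 — from the minimal polynomial, the factor (x − 0)^2 tells us the largest block for λ = 0 has size 2.
Step 3 — with total size 4, 3 blocks, and largest block 2, the block sizes (in nonincreasing order) are [2, 1, 1].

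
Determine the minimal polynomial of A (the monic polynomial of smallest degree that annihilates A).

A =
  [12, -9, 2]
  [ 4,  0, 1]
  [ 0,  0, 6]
x^3 - 18*x^2 + 108*x - 216

The characteristic polynomial is χ_A(x) = (x - 6)^3, so the eigenvalues are known. The minimal polynomial is
  m_A(x) = Π_λ (x − λ)^{k_λ}
where k_λ is the size of the *largest* Jordan block for λ (equivalently, the smallest k with (A − λI)^k v = 0 for every generalised eigenvector v of λ).

  λ = 6: largest Jordan block has size 3, contributing (x − 6)^3

So m_A(x) = (x - 6)^3 = x^3 - 18*x^2 + 108*x - 216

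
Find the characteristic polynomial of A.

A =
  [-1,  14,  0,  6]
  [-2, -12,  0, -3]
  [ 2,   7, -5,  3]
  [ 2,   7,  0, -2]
x^4 + 20*x^3 + 150*x^2 + 500*x + 625

Expanding det(x·I − A) (e.g. by cofactor expansion or by noting that A is similar to its Jordan form J, which has the same characteristic polynomial as A) gives
  χ_A(x) = x^4 + 20*x^3 + 150*x^2 + 500*x + 625
which factors as (x + 5)^4. The eigenvalues (with algebraic multiplicities) are λ = -5 with multiplicity 4.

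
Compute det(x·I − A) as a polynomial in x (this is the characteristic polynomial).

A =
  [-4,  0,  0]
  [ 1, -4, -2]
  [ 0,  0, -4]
x^3 + 12*x^2 + 48*x + 64

Expanding det(x·I − A) (e.g. by cofactor expansion or by noting that A is similar to its Jordan form J, which has the same characteristic polynomial as A) gives
  χ_A(x) = x^3 + 12*x^2 + 48*x + 64
which factors as (x + 4)^3. The eigenvalues (with algebraic multiplicities) are λ = -4 with multiplicity 3.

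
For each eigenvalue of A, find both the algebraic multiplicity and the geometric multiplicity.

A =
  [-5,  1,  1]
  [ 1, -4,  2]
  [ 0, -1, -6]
λ = -5: alg = 3, geom = 1

Step 1 — factor the characteristic polynomial to read off the algebraic multiplicities:
  χ_A(x) = (x + 5)^3

Step 2 — compute geometric multiplicities via the rank-nullity identity g(λ) = n − rank(A − λI):
  rank(A − (-5)·I) = 2, so dim ker(A − (-5)·I) = n − 2 = 1

Summary:
  λ = -5: algebraic multiplicity = 3, geometric multiplicity = 1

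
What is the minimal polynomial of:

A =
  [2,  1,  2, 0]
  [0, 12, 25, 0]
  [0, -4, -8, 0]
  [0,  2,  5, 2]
x^3 - 6*x^2 + 12*x - 8

The characteristic polynomial is χ_A(x) = (x - 2)^4, so the eigenvalues are known. The minimal polynomial is
  m_A(x) = Π_λ (x − λ)^{k_λ}
where k_λ is the size of the *largest* Jordan block for λ (equivalently, the smallest k with (A − λI)^k v = 0 for every generalised eigenvector v of λ).

  λ = 2: largest Jordan block has size 3, contributing (x − 2)^3

So m_A(x) = (x - 2)^3 = x^3 - 6*x^2 + 12*x - 8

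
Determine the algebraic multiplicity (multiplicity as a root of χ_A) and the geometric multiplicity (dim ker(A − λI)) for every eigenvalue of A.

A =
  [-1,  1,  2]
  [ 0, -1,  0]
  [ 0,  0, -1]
λ = -1: alg = 3, geom = 2

Step 1 — factor the characteristic polynomial to read off the algebraic multiplicities:
  χ_A(x) = (x + 1)^3

Step 2 — compute geometric multiplicities via the rank-nullity identity g(λ) = n − rank(A − λI):
  rank(A − (-1)·I) = 1, so dim ker(A − (-1)·I) = n − 1 = 2

Summary:
  λ = -1: algebraic multiplicity = 3, geometric multiplicity = 2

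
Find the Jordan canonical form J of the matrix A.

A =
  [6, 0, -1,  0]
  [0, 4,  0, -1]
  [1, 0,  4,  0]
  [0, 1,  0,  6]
J_2(5) ⊕ J_2(5)

The characteristic polynomial is
  det(x·I − A) = x^4 - 20*x^3 + 150*x^2 - 500*x + 625 = (x - 5)^4

Eigenvalues and multiplicities (the geometric multiplicity of λ is n − rank(A − λI), which equals the number of Jordan blocks for λ):
  λ = 5: algebraic multiplicity = 4, geometric multiplicity = 2

Determining the block sizes for each eigenvalue:
  λ = 5: with am = 4 and gm = 2, the partition is not yet determined (e.g. several partitions of 4 into 2 parts exist). Let N = A − (5)·I. Computing rank(N^1) = 2, rank(N^2) = 0; the number of blocks of size ≥ j is rank(N^{j−1}) − rank(N^j), giving [2, 2]. So we have 2 block(s) of size 2 → block sizes [2, 2]

Assembling the blocks gives a Jordan form
J =
  [5, 1, 0, 0]
  [0, 5, 0, 0]
  [0, 0, 5, 1]
  [0, 0, 0, 5]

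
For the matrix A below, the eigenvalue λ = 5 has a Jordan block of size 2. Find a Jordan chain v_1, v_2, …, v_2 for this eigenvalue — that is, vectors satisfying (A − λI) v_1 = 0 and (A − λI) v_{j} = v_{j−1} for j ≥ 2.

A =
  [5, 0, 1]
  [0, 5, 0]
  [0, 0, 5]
A Jordan chain for λ = 5 of length 2:
v_1 = (1, 0, 0)ᵀ
v_2 = (0, 0, 1)ᵀ

Let N = A − (5)·I. We want v_2 with N^2 v_2 = 0 but N^1 v_2 ≠ 0; then v_{j-1} := N · v_j for j = 2, …, 2.

Pick v_2 = (0, 0, 1)ᵀ.
Then v_1 = N · v_2 = (1, 0, 0)ᵀ.

Sanity check: (A − (5)·I) v_1 = (0, 0, 0)ᵀ = 0. ✓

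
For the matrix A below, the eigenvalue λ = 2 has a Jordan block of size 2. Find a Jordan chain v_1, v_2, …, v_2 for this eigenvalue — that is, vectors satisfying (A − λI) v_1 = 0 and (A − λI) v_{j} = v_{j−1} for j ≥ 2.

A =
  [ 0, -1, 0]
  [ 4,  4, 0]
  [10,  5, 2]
A Jordan chain for λ = 2 of length 2:
v_1 = (-2, 4, 10)ᵀ
v_2 = (1, 0, 0)ᵀ

Let N = A − (2)·I. We want v_2 with N^2 v_2 = 0 but N^1 v_2 ≠ 0; then v_{j-1} := N · v_j for j = 2, …, 2.

Pick v_2 = (1, 0, 0)ᵀ.
Then v_1 = N · v_2 = (-2, 4, 10)ᵀ.

Sanity check: (A − (2)·I) v_1 = (0, 0, 0)ᵀ = 0. ✓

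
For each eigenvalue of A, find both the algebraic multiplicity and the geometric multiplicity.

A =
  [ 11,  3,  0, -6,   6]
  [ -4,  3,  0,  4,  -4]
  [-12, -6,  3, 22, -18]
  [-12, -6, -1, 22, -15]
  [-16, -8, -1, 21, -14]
λ = 5: alg = 5, geom = 3

Step 1 — factor the characteristic polynomial to read off the algebraic multiplicities:
  χ_A(x) = (x - 5)^5

Step 2 — compute geometric multiplicities via the rank-nullity identity g(λ) = n − rank(A − λI):
  rank(A − (5)·I) = 2, so dim ker(A − (5)·I) = n − 2 = 3

Summary:
  λ = 5: algebraic multiplicity = 5, geometric multiplicity = 3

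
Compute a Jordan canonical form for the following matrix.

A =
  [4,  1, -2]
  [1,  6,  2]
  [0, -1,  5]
J_3(5)

The characteristic polynomial is
  det(x·I − A) = x^3 - 15*x^2 + 75*x - 125 = (x - 5)^3

Eigenvalues and multiplicities (the geometric multiplicity of λ is n − rank(A − λI), which equals the number of Jordan blocks for λ):
  λ = 5: algebraic multiplicity = 3, geometric multiplicity = 1

Determining the block sizes for each eigenvalue:
  λ = 5: one block (gm = 1), so the single block has size am = 3 → block sizes [3]

Assembling the blocks gives a Jordan form
J =
  [5, 1, 0]
  [0, 5, 1]
  [0, 0, 5]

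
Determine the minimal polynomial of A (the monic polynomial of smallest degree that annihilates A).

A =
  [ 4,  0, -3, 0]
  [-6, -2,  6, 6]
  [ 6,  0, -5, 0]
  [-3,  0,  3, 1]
x^2 + x - 2

The characteristic polynomial is χ_A(x) = (x - 1)^2*(x + 2)^2, so the eigenvalues are known. The minimal polynomial is
  m_A(x) = Π_λ (x − λ)^{k_λ}
where k_λ is the size of the *largest* Jordan block for λ (equivalently, the smallest k with (A − λI)^k v = 0 for every generalised eigenvector v of λ).

  λ = -2: largest Jordan block has size 1, contributing (x + 2)
  λ = 1: largest Jordan block has size 1, contributing (x − 1)

So m_A(x) = (x - 1)*(x + 2) = x^2 + x - 2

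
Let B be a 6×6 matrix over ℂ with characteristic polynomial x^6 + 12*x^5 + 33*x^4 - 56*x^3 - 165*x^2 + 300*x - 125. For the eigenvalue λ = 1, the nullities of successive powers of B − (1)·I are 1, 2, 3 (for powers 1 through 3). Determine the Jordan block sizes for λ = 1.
Block sizes for λ = 1: [3]

From the dimensions of kernels of powers, the number of Jordan blocks of size at least j is d_j − d_{j−1} where d_j = dim ker(N^j) (with d_0 = 0). Computing the differences gives [1, 1, 1].
The number of blocks of size exactly k is (#blocks of size ≥ k) − (#blocks of size ≥ k + 1), so the partition is: 1 block(s) of size 3.
In nonincreasing order the block sizes are [3].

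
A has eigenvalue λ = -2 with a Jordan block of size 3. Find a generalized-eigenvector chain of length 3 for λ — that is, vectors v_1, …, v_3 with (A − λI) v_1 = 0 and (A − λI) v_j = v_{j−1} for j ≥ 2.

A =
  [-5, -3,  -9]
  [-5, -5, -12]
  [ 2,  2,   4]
A Jordan chain for λ = -2 of length 3:
v_1 = (6, 6, -4)ᵀ
v_2 = (-3, -5, 2)ᵀ
v_3 = (1, 0, 0)ᵀ

Let N = A − (-2)·I. We want v_3 with N^3 v_3 = 0 but N^2 v_3 ≠ 0; then v_{j-1} := N · v_j for j = 3, …, 2.

Pick v_3 = (1, 0, 0)ᵀ.
Then v_2 = N · v_3 = (-3, -5, 2)ᵀ.
Then v_1 = N · v_2 = (6, 6, -4)ᵀ.

Sanity check: (A − (-2)·I) v_1 = (0, 0, 0)ᵀ = 0. ✓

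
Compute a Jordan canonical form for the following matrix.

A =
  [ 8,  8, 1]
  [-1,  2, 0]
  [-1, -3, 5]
J_3(5)

The characteristic polynomial is
  det(x·I − A) = x^3 - 15*x^2 + 75*x - 125 = (x - 5)^3

Eigenvalues and multiplicities (the geometric multiplicity of λ is n − rank(A − λI), which equals the number of Jordan blocks for λ):
  λ = 5: algebraic multiplicity = 3, geometric multiplicity = 1

Determining the block sizes for each eigenvalue:
  λ = 5: one block (gm = 1), so the single block has size am = 3 → block sizes [3]

Assembling the blocks gives a Jordan form
J =
  [5, 1, 0]
  [0, 5, 1]
  [0, 0, 5]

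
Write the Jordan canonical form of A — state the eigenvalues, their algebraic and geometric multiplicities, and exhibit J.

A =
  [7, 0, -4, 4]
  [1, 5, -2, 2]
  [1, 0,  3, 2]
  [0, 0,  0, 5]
J_2(5) ⊕ J_1(5) ⊕ J_1(5)

The characteristic polynomial is
  det(x·I − A) = x^4 - 20*x^3 + 150*x^2 - 500*x + 625 = (x - 5)^4

Eigenvalues and multiplicities (the geometric multiplicity of λ is n − rank(A − λI), which equals the number of Jordan blocks for λ):
  λ = 5: algebraic multiplicity = 4, geometric multiplicity = 3

Determining the block sizes for each eigenvalue:
  λ = 5: 3 blocks summing to 4 forces exactly one block of size 2 and the rest size 1 → block sizes [2, 1, 1]

Assembling the blocks gives a Jordan form
J =
  [5, 1, 0, 0]
  [0, 5, 0, 0]
  [0, 0, 5, 0]
  [0, 0, 0, 5]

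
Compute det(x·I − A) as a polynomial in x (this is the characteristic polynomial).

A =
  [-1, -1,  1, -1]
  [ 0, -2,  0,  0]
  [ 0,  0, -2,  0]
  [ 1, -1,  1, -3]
x^4 + 8*x^3 + 24*x^2 + 32*x + 16

Expanding det(x·I − A) (e.g. by cofactor expansion or by noting that A is similar to its Jordan form J, which has the same characteristic polynomial as A) gives
  χ_A(x) = x^4 + 8*x^3 + 24*x^2 + 32*x + 16
which factors as (x + 2)^4. The eigenvalues (with algebraic multiplicities) are λ = -2 with multiplicity 4.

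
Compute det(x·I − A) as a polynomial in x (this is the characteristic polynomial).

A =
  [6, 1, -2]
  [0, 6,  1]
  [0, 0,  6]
x^3 - 18*x^2 + 108*x - 216

Expanding det(x·I − A) (e.g. by cofactor expansion or by noting that A is similar to its Jordan form J, which has the same characteristic polynomial as A) gives
  χ_A(x) = x^3 - 18*x^2 + 108*x - 216
which factors as (x - 6)^3. The eigenvalues (with algebraic multiplicities) are λ = 6 with multiplicity 3.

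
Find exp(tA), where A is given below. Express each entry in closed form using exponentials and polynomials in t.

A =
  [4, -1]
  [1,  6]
e^{tA} =
  [-t*exp(5*t) + exp(5*t), -t*exp(5*t)]
  [t*exp(5*t), t*exp(5*t) + exp(5*t)]

Strategy: write A = P · J · P⁻¹ where J is a Jordan canonical form, so e^{tA} = P · e^{tJ} · P⁻¹, and e^{tJ} can be computed block-by-block.

A has Jordan form
J =
  [5, 1]
  [0, 5]
(up to reordering of blocks).

Per-block formulas:
  For a 2×2 Jordan block J_2(5): exp(t · J_2(5)) = e^(5t)·(I + t·N), where N is the 2×2 nilpotent shift.

After assembling e^{tJ} and conjugating by P, we get:

e^{tA} =
  [-t*exp(5*t) + exp(5*t), -t*exp(5*t)]
  [t*exp(5*t), t*exp(5*t) + exp(5*t)]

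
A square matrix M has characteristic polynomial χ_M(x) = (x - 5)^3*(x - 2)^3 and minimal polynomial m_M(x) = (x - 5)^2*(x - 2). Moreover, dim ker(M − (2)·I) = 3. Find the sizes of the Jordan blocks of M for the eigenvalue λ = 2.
Block sizes for λ = 2: [1, 1, 1]

Step 1 — from the characteristic polynomial, algebraic multiplicity of λ = 2 is 3. From dim ker(M − (2)·I) = 3, there are exactly 3 Jordan blocks for λ = 2.
Step 2 — from the minimal polynomial, the factor (x − 2) tells us the largest block for λ = 2 has size 1.
Step 3 — with total size 3, 3 blocks, and largest block 1, the block sizes (in nonincreasing order) are [1, 1, 1].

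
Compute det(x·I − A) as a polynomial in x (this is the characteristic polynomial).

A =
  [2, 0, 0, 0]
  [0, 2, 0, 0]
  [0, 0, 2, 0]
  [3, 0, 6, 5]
x^4 - 11*x^3 + 42*x^2 - 68*x + 40

Expanding det(x·I − A) (e.g. by cofactor expansion or by noting that A is similar to its Jordan form J, which has the same characteristic polynomial as A) gives
  χ_A(x) = x^4 - 11*x^3 + 42*x^2 - 68*x + 40
which factors as (x - 5)*(x - 2)^3. The eigenvalues (with algebraic multiplicities) are λ = 2 with multiplicity 3, λ = 5 with multiplicity 1.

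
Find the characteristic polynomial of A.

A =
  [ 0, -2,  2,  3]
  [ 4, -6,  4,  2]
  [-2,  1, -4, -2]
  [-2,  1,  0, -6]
x^4 + 16*x^3 + 96*x^2 + 256*x + 256

Expanding det(x·I − A) (e.g. by cofactor expansion or by noting that A is similar to its Jordan form J, which has the same characteristic polynomial as A) gives
  χ_A(x) = x^4 + 16*x^3 + 96*x^2 + 256*x + 256
which factors as (x + 4)^4. The eigenvalues (with algebraic multiplicities) are λ = -4 with multiplicity 4.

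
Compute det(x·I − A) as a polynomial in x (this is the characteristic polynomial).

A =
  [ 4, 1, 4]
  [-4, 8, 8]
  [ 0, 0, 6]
x^3 - 18*x^2 + 108*x - 216

Expanding det(x·I − A) (e.g. by cofactor expansion or by noting that A is similar to its Jordan form J, which has the same characteristic polynomial as A) gives
  χ_A(x) = x^3 - 18*x^2 + 108*x - 216
which factors as (x - 6)^3. The eigenvalues (with algebraic multiplicities) are λ = 6 with multiplicity 3.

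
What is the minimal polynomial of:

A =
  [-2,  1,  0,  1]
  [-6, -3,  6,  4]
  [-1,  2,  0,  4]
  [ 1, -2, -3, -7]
x^3 + 9*x^2 + 27*x + 27

The characteristic polynomial is χ_A(x) = (x + 3)^4, so the eigenvalues are known. The minimal polynomial is
  m_A(x) = Π_λ (x − λ)^{k_λ}
where k_λ is the size of the *largest* Jordan block for λ (equivalently, the smallest k with (A − λI)^k v = 0 for every generalised eigenvector v of λ).

  λ = -3: largest Jordan block has size 3, contributing (x + 3)^3

So m_A(x) = (x + 3)^3 = x^3 + 9*x^2 + 27*x + 27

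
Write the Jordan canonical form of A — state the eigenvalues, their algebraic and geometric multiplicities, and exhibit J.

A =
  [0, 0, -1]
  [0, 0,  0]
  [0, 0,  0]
J_2(0) ⊕ J_1(0)

The characteristic polynomial is
  det(x·I − A) = x^3

Eigenvalues and multiplicities (the geometric multiplicity of λ is n − rank(A − λI), which equals the number of Jordan blocks for λ):
  λ = 0: algebraic multiplicity = 3, geometric multiplicity = 2

Determining the block sizes for each eigenvalue:
  λ = 0: 2 blocks summing to 3 forces exactly one block of size 2 and the rest size 1 → block sizes [2, 1]

Assembling the blocks gives a Jordan form
J =
  [0, 1, 0]
  [0, 0, 0]
  [0, 0, 0]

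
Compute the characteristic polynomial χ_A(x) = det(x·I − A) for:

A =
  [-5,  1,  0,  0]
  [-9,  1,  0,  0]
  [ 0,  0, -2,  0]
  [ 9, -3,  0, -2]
x^4 + 8*x^3 + 24*x^2 + 32*x + 16

Expanding det(x·I − A) (e.g. by cofactor expansion or by noting that A is similar to its Jordan form J, which has the same characteristic polynomial as A) gives
  χ_A(x) = x^4 + 8*x^3 + 24*x^2 + 32*x + 16
which factors as (x + 2)^4. The eigenvalues (with algebraic multiplicities) are λ = -2 with multiplicity 4.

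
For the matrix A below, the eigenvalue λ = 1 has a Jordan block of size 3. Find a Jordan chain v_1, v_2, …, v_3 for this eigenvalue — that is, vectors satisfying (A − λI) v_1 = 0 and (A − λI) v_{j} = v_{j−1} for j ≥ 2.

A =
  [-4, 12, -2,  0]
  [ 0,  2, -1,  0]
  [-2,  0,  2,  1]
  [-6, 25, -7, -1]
A Jordan chain for λ = 1 of length 3:
v_1 = (10, 5, 5, 15)ᵀ
v_2 = (2, 1, -4, 13)ᵀ
v_3 = (2, 1, 0, 0)ᵀ

Let N = A − (1)·I. We want v_3 with N^3 v_3 = 0 but N^2 v_3 ≠ 0; then v_{j-1} := N · v_j for j = 3, …, 2.

Pick v_3 = (2, 1, 0, 0)ᵀ.
Then v_2 = N · v_3 = (2, 1, -4, 13)ᵀ.
Then v_1 = N · v_2 = (10, 5, 5, 15)ᵀ.

Sanity check: (A − (1)·I) v_1 = (0, 0, 0, 0)ᵀ = 0. ✓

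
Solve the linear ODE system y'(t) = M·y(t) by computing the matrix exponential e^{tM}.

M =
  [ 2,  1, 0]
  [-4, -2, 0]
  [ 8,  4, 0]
e^{tM} =
  [2*t + 1, t, 0]
  [-4*t, 1 - 2*t, 0]
  [8*t, 4*t, 1]

Strategy: write M = P · J · P⁻¹ where J is a Jordan canonical form, so e^{tM} = P · e^{tJ} · P⁻¹, and e^{tJ} can be computed block-by-block.

M has Jordan form
J =
  [0, 1, 0]
  [0, 0, 0]
  [0, 0, 0]
(up to reordering of blocks).

Per-block formulas:
  For a 1×1 block at λ = 0: exp(t · [0]) = [e^(0t)].
  For a 2×2 Jordan block J_2(0): exp(t · J_2(0)) = e^(0t)·(I + t·N), where N is the 2×2 nilpotent shift.

After assembling e^{tJ} and conjugating by P, we get:

e^{tM} =
  [2*t + 1, t, 0]
  [-4*t, 1 - 2*t, 0]
  [8*t, 4*t, 1]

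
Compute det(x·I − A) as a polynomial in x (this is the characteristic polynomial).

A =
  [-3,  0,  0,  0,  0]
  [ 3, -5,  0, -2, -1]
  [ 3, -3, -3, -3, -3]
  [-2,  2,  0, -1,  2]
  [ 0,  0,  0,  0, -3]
x^5 + 15*x^4 + 90*x^3 + 270*x^2 + 405*x + 243

Expanding det(x·I − A) (e.g. by cofactor expansion or by noting that A is similar to its Jordan form J, which has the same characteristic polynomial as A) gives
  χ_A(x) = x^5 + 15*x^4 + 90*x^3 + 270*x^2 + 405*x + 243
which factors as (x + 3)^5. The eigenvalues (with algebraic multiplicities) are λ = -3 with multiplicity 5.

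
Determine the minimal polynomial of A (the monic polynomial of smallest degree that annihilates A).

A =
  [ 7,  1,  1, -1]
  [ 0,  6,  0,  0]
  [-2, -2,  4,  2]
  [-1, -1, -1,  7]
x^2 - 12*x + 36

The characteristic polynomial is χ_A(x) = (x - 6)^4, so the eigenvalues are known. The minimal polynomial is
  m_A(x) = Π_λ (x − λ)^{k_λ}
where k_λ is the size of the *largest* Jordan block for λ (equivalently, the smallest k with (A − λI)^k v = 0 for every generalised eigenvector v of λ).

  λ = 6: largest Jordan block has size 2, contributing (x − 6)^2

So m_A(x) = (x - 6)^2 = x^2 - 12*x + 36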